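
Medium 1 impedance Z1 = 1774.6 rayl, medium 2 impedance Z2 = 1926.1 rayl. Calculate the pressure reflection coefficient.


Given values:
  Z1 = 1774.6 rayl, Z2 = 1926.1 rayl
Formula: R = (Z2 - Z1) / (Z2 + Z1)
Numerator: Z2 - Z1 = 1926.1 - 1774.6 = 151.5
Denominator: Z2 + Z1 = 1926.1 + 1774.6 = 3700.7
R = 151.5 / 3700.7 = 0.0409

0.0409


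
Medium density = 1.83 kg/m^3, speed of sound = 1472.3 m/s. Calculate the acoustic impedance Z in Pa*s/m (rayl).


Given values:
  rho = 1.83 kg/m^3
  c = 1472.3 m/s
Formula: Z = rho * c
Z = 1.83 * 1472.3
Z = 2694.31

2694.31 rayl


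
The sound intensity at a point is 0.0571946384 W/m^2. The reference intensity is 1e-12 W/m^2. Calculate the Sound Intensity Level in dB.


Given values:
  I = 0.0571946384 W/m^2
  I_ref = 1e-12 W/m^2
Formula: SIL = 10 * log10(I / I_ref)
Compute ratio: I / I_ref = 57194638400
Compute log10: log10(57194638400) = 10.757355
Multiply: SIL = 10 * 10.757355 = 107.57

107.57 dB


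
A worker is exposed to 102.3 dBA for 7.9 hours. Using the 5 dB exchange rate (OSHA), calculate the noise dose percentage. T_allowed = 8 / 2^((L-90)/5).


Given values:
  L = 102.3 dBA, T = 7.9 hours
Formula: T_allowed = 8 / 2^((L - 90) / 5)
Compute exponent: (102.3 - 90) / 5 = 2.46
Compute 2^(2.46) = 5.502167
T_allowed = 8 / 5.502167 = 1.453973 hours
Dose = (T / T_allowed) * 100
Dose = (7.9 / 1.453973) * 100 = 543.34

543.34 %


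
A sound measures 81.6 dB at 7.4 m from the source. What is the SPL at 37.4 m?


Given values:
  SPL1 = 81.6 dB, r1 = 7.4 m, r2 = 37.4 m
Formula: SPL2 = SPL1 - 20 * log10(r2 / r1)
Compute ratio: r2 / r1 = 37.4 / 7.4 = 5.0541
Compute log10: log10(5.0541) = 0.703644
Compute drop: 20 * 0.703644 = 14.0729
SPL2 = 81.6 - 14.0729 = 67.53

67.53 dB


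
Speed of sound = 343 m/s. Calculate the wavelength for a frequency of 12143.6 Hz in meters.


Given values:
  c = 343 m/s, f = 12143.6 Hz
Formula: lambda = c / f
lambda = 343 / 12143.6
lambda = 0.0282

0.0282 m


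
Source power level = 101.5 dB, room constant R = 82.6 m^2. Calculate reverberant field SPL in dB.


Given values:
  Lw = 101.5 dB, R = 82.6 m^2
Formula: SPL = Lw + 10 * log10(4 / R)
Compute 4 / R = 4 / 82.6 = 0.048426
Compute 10 * log10(0.048426) = -13.1492
SPL = 101.5 + (-13.1492) = 88.35

88.35 dB


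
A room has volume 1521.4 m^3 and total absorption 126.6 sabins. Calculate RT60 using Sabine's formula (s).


Given values:
  V = 1521.4 m^3
  A = 126.6 sabins
Formula: RT60 = 0.161 * V / A
Numerator: 0.161 * 1521.4 = 244.9454
RT60 = 244.9454 / 126.6 = 1.935

1.935 s


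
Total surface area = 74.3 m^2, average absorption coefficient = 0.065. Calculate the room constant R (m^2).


Given values:
  S = 74.3 m^2, alpha = 0.065
Formula: R = S * alpha / (1 - alpha)
Numerator: 74.3 * 0.065 = 4.8295
Denominator: 1 - 0.065 = 0.935
R = 4.8295 / 0.935 = 5.17

5.17 m^2


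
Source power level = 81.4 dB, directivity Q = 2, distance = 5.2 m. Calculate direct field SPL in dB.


Given values:
  Lw = 81.4 dB, Q = 2, r = 5.2 m
Formula: SPL = Lw + 10 * log10(Q / (4 * pi * r^2))
Compute 4 * pi * r^2 = 4 * pi * 5.2^2 = 339.7947
Compute Q / denom = 2 / 339.7947 = 0.00588591
Compute 10 * log10(0.00588591) = -22.3019
SPL = 81.4 + (-22.3019) = 59.1

59.1 dB


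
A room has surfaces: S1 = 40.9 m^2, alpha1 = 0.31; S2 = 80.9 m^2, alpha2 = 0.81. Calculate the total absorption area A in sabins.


Given surfaces:
  Surface 1: 40.9 * 0.31 = 12.679
  Surface 2: 80.9 * 0.81 = 65.529
Formula: A = sum(Si * alpha_i)
A = 12.679 + 65.529
A = 78.21

78.21 sabins


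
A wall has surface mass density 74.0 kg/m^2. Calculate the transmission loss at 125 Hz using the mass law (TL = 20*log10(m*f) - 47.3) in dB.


Given values:
  m = 74.0 kg/m^2, f = 125 Hz
Formula: TL = 20 * log10(m * f) - 47.3
Compute m * f = 74.0 * 125 = 9250.0
Compute log10(9250.0) = 3.966142
Compute 20 * 3.966142 = 79.3228
TL = 79.3228 - 47.3 = 32.02

32.02 dB


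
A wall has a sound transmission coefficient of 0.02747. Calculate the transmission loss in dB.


Given values:
  tau = 0.02747
Formula: TL = 10 * log10(1 / tau)
Compute 1 / tau = 1 / 0.02747 = 36.4033
Compute log10(36.4033) = 1.561141
TL = 10 * 1.561141 = 15.61

15.61 dB


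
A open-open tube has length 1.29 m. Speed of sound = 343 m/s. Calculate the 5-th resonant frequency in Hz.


Given values:
  Tube type: open-open, L = 1.29 m, c = 343 m/s, n = 5
Formula: f_n = n * c / (2 * L)
Compute 2 * L = 2 * 1.29 = 2.58
f = 5 * 343 / 2.58
f = 664.73

664.73 Hz


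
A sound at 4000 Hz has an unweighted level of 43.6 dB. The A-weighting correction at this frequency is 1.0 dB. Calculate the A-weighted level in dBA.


Given values:
  SPL = 43.6 dB
  A-weighting at 4000 Hz = 1.0 dB
Formula: L_A = SPL + A_weight
L_A = 43.6 + (1.0)
L_A = 44.6

44.6 dBA


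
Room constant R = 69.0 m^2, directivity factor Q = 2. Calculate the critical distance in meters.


Given values:
  R = 69.0 m^2, Q = 2
Formula: d_c = 0.141 * sqrt(Q * R)
Compute Q * R = 2 * 69.0 = 138.0
Compute sqrt(138.0) = 11.7473
d_c = 0.141 * 11.7473 = 1.656

1.656 m


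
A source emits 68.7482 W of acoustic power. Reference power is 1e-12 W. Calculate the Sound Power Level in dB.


Given values:
  W = 68.7482 W
  W_ref = 1e-12 W
Formula: SWL = 10 * log10(W / W_ref)
Compute ratio: W / W_ref = 68748200000000
Compute log10: log10(68748200000000) = 13.837261
Multiply: SWL = 10 * 13.837261 = 138.37

138.37 dB


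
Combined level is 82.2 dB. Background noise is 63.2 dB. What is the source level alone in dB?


Given values:
  L_total = 82.2 dB, L_bg = 63.2 dB
Formula: L_source = 10 * log10(10^(L_total/10) - 10^(L_bg/10))
Convert to linear:
  10^(82.2/10) = 165958690.7438
  10^(63.2/10) = 2089296.1309
Difference: 165958690.7438 - 2089296.1309 = 163869394.6129
L_source = 10 * log10(163869394.6129) = 82.14

82.14 dB


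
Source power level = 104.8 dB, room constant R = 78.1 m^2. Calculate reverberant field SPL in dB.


Given values:
  Lw = 104.8 dB, R = 78.1 m^2
Formula: SPL = Lw + 10 * log10(4 / R)
Compute 4 / R = 4 / 78.1 = 0.051216
Compute 10 * log10(0.051216) = -12.9059
SPL = 104.8 + (-12.9059) = 91.89

91.89 dB


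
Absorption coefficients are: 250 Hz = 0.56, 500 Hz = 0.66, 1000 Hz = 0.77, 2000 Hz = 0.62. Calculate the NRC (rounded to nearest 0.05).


Given values:
  a_250 = 0.56, a_500 = 0.66
  a_1000 = 0.77, a_2000 = 0.62
Formula: NRC = (a250 + a500 + a1000 + a2000) / 4
Sum = 0.56 + 0.66 + 0.77 + 0.62 = 2.61
NRC = 2.61 / 4 = 0.6525
Rounded to nearest 0.05: 0.65

0.65


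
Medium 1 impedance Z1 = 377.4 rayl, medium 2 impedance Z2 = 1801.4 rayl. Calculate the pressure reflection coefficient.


Given values:
  Z1 = 377.4 rayl, Z2 = 1801.4 rayl
Formula: R = (Z2 - Z1) / (Z2 + Z1)
Numerator: Z2 - Z1 = 1801.4 - 377.4 = 1424.0
Denominator: Z2 + Z1 = 1801.4 + 377.4 = 2178.8
R = 1424.0 / 2178.8 = 0.6536

0.6536


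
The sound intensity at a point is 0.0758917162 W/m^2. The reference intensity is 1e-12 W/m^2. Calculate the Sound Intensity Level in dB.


Given values:
  I = 0.0758917162 W/m^2
  I_ref = 1e-12 W/m^2
Formula: SIL = 10 * log10(I / I_ref)
Compute ratio: I / I_ref = 75891716200
Compute log10: log10(75891716200) = 10.880194
Multiply: SIL = 10 * 10.880194 = 108.8

108.8 dB


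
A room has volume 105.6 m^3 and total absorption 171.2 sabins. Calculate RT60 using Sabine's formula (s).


Given values:
  V = 105.6 m^3
  A = 171.2 sabins
Formula: RT60 = 0.161 * V / A
Numerator: 0.161 * 105.6 = 17.0016
RT60 = 17.0016 / 171.2 = 0.099

0.099 s


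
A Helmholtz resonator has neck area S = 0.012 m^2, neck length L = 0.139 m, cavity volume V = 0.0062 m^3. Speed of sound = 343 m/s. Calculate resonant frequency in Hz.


Given values:
  S = 0.012 m^2, L = 0.139 m, V = 0.0062 m^3, c = 343 m/s
Formula: f = (c / (2*pi)) * sqrt(S / (V * L))
Compute V * L = 0.0062 * 0.139 = 0.0008618
Compute S / (V * L) = 0.012 / 0.0008618 = 13.9243
Compute sqrt(13.9243) = 3.731528
Compute c / (2*pi) = 343 / 6.283185 = 54.590148
f = 54.590148 * 3.731528 = 203.7

203.7 Hz


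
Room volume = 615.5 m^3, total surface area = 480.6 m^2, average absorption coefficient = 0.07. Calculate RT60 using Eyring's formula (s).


Given values:
  V = 615.5 m^3, S = 480.6 m^2, alpha = 0.07
Formula: RT60 = 0.161 * V / (-S * ln(1 - alpha))
Compute ln(1 - 0.07) = ln(0.93) = -0.072571
Denominator: -480.6 * -0.072571 = 34.8776
Numerator: 0.161 * 615.5 = 99.0955
RT60 = 99.0955 / 34.8776 = 2.841

2.841 s


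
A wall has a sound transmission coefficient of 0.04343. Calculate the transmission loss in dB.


Given values:
  tau = 0.04343
Formula: TL = 10 * log10(1 / tau)
Compute 1 / tau = 1 / 0.04343 = 23.0256
Compute log10(23.0256) = 1.362211
TL = 10 * 1.362211 = 13.62

13.62 dB


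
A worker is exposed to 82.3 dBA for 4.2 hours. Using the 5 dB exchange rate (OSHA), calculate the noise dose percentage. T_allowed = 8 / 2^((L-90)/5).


Given values:
  L = 82.3 dBA, T = 4.2 hours
Formula: T_allowed = 8 / 2^((L - 90) / 5)
Compute exponent: (82.3 - 90) / 5 = -1.54
Compute 2^(-1.54) = 0.343885
T_allowed = 8 / 0.343885 = 23.263591 hours
Dose = (T / T_allowed) * 100
Dose = (4.2 / 23.263591) * 100 = 18.05

18.05 %


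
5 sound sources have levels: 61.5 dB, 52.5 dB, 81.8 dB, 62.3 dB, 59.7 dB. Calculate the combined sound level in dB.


Formula: L_total = 10 * log10( sum(10^(Li/10)) )
  Source 1: 10^(61.5/10) = 1412537.5446
  Source 2: 10^(52.5/10) = 177827.941
  Source 3: 10^(81.8/10) = 151356124.8436
  Source 4: 10^(62.3/10) = 1698243.6525
  Source 5: 10^(59.7/10) = 933254.3008
Sum of linear values = 155577988.2825
L_total = 10 * log10(155577988.2825) = 81.92

81.92 dB


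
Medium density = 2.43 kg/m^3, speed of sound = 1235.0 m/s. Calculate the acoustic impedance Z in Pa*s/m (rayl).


Given values:
  rho = 2.43 kg/m^3
  c = 1235.0 m/s
Formula: Z = rho * c
Z = 2.43 * 1235.0
Z = 3001.05

3001.05 rayl


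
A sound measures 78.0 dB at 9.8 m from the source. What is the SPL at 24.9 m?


Given values:
  SPL1 = 78.0 dB, r1 = 9.8 m, r2 = 24.9 m
Formula: SPL2 = SPL1 - 20 * log10(r2 / r1)
Compute ratio: r2 / r1 = 24.9 / 9.8 = 2.5408
Compute log10: log10(2.5408) = 0.40497
Compute drop: 20 * 0.40497 = 8.0994
SPL2 = 78.0 - 8.0994 = 69.9

69.9 dB


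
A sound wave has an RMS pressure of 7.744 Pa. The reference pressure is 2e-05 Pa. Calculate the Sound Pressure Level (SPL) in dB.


Given values:
  p = 7.744 Pa
  p_ref = 2e-05 Pa
Formula: SPL = 20 * log10(p / p_ref)
Compute ratio: p / p_ref = 7.744 / 2e-05 = 387200
Compute log10: log10(387200) = 5.587935
Multiply: SPL = 20 * 5.587935 = 111.76

111.76 dB


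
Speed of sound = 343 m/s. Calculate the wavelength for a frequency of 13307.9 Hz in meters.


Given values:
  c = 343 m/s, f = 13307.9 Hz
Formula: lambda = c / f
lambda = 343 / 13307.9
lambda = 0.0258

0.0258 m


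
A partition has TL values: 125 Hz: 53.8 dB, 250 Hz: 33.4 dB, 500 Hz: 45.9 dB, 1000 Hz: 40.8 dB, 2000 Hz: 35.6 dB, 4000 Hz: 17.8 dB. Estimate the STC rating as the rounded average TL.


Given TL values at each frequency:
  125 Hz: 53.8 dB
  250 Hz: 33.4 dB
  500 Hz: 45.9 dB
  1000 Hz: 40.8 dB
  2000 Hz: 35.6 dB
  4000 Hz: 17.8 dB
Formula: STC ~ round(average of TL values)
Sum = 53.8 + 33.4 + 45.9 + 40.8 + 35.6 + 17.8 = 227.3
Average = 227.3 / 6 = 37.88
Rounded: 38

38


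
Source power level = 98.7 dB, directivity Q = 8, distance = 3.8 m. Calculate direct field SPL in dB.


Given values:
  Lw = 98.7 dB, Q = 8, r = 3.8 m
Formula: SPL = Lw + 10 * log10(Q / (4 * pi * r^2))
Compute 4 * pi * r^2 = 4 * pi * 3.8^2 = 181.4584
Compute Q / denom = 8 / 181.4584 = 0.04408724
Compute 10 * log10(0.04408724) = -13.5569
SPL = 98.7 + (-13.5569) = 85.14

85.14 dB


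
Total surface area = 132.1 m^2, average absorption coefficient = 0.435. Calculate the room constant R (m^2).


Given values:
  S = 132.1 m^2, alpha = 0.435
Formula: R = S * alpha / (1 - alpha)
Numerator: 132.1 * 0.435 = 57.4635
Denominator: 1 - 0.435 = 0.565
R = 57.4635 / 0.565 = 101.71

101.71 m^2


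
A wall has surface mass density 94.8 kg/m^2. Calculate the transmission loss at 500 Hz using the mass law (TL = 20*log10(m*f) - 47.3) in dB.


Given values:
  m = 94.8 kg/m^2, f = 500 Hz
Formula: TL = 20 * log10(m * f) - 47.3
Compute m * f = 94.8 * 500 = 47400.0
Compute log10(47400.0) = 4.675778
Compute 20 * 4.675778 = 93.5156
TL = 93.5156 - 47.3 = 46.22

46.22 dB


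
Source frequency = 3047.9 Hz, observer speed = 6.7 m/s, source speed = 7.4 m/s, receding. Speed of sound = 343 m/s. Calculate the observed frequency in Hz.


Given values:
  f_s = 3047.9 Hz, v_o = 6.7 m/s, v_s = 7.4 m/s
  Direction: receding
Formula: f_o = f_s * (c - v_o) / (c + v_s)
Numerator: c - v_o = 343 - 6.7 = 336.3
Denominator: c + v_s = 343 + 7.4 = 350.4
f_o = 3047.9 * 336.3 / 350.4 = 2925.25

2925.25 Hz


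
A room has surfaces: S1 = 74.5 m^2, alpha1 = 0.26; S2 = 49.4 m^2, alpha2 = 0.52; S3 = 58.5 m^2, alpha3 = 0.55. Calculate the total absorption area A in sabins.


Given surfaces:
  Surface 1: 74.5 * 0.26 = 19.37
  Surface 2: 49.4 * 0.52 = 25.688
  Surface 3: 58.5 * 0.55 = 32.175
Formula: A = sum(Si * alpha_i)
A = 19.37 + 25.688 + 32.175
A = 77.23

77.23 sabins


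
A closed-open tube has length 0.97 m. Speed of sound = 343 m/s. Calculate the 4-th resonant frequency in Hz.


Given values:
  Tube type: closed-open, L = 0.97 m, c = 343 m/s, n = 4
Formula: f_n = (2n - 1) * c / (4 * L)
Compute 2n - 1 = 2*4 - 1 = 7
Compute 4 * L = 4 * 0.97 = 3.88
f = 7 * 343 / 3.88
f = 618.81

618.81 Hz


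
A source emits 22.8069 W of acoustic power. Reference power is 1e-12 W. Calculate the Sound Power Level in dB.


Given values:
  W = 22.8069 W
  W_ref = 1e-12 W
Formula: SWL = 10 * log10(W / W_ref)
Compute ratio: W / W_ref = 22806900000000
Compute log10: log10(22806900000000) = 13.358066
Multiply: SWL = 10 * 13.358066 = 133.58

133.58 dB


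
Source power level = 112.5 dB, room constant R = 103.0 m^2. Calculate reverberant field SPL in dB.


Given values:
  Lw = 112.5 dB, R = 103.0 m^2
Formula: SPL = Lw + 10 * log10(4 / R)
Compute 4 / R = 4 / 103.0 = 0.038835
Compute 10 * log10(0.038835) = -14.1078
SPL = 112.5 + (-14.1078) = 98.39

98.39 dB


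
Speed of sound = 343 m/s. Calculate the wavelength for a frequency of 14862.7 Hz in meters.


Given values:
  c = 343 m/s, f = 14862.7 Hz
Formula: lambda = c / f
lambda = 343 / 14862.7
lambda = 0.0231

0.0231 m


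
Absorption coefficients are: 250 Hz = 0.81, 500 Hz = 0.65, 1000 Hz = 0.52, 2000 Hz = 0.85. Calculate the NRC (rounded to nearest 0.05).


Given values:
  a_250 = 0.81, a_500 = 0.65
  a_1000 = 0.52, a_2000 = 0.85
Formula: NRC = (a250 + a500 + a1000 + a2000) / 4
Sum = 0.81 + 0.65 + 0.52 + 0.85 = 2.83
NRC = 2.83 / 4 = 0.7075
Rounded to nearest 0.05: 0.7

0.7


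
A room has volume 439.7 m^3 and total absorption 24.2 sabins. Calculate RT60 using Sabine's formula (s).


Given values:
  V = 439.7 m^3
  A = 24.2 sabins
Formula: RT60 = 0.161 * V / A
Numerator: 0.161 * 439.7 = 70.7917
RT60 = 70.7917 / 24.2 = 2.925

2.925 s


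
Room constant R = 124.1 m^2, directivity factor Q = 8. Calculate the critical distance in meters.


Given values:
  R = 124.1 m^2, Q = 8
Formula: d_c = 0.141 * sqrt(Q * R)
Compute Q * R = 8 * 124.1 = 992.8
Compute sqrt(992.8) = 31.5087
d_c = 0.141 * 31.5087 = 4.443

4.443 m


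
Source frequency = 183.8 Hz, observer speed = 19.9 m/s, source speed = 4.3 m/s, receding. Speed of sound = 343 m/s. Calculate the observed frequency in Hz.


Given values:
  f_s = 183.8 Hz, v_o = 19.9 m/s, v_s = 4.3 m/s
  Direction: receding
Formula: f_o = f_s * (c - v_o) / (c + v_s)
Numerator: c - v_o = 343 - 19.9 = 323.1
Denominator: c + v_s = 343 + 4.3 = 347.3
f_o = 183.8 * 323.1 / 347.3 = 170.99

170.99 Hz


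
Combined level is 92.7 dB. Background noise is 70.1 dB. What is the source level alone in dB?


Given values:
  L_total = 92.7 dB, L_bg = 70.1 dB
Formula: L_source = 10 * log10(10^(L_total/10) - 10^(L_bg/10))
Convert to linear:
  10^(92.7/10) = 1862087136.6629
  10^(70.1/10) = 10232929.9228
Difference: 1862087136.6629 - 10232929.9228 = 1851854206.7401
L_source = 10 * log10(1851854206.7401) = 92.68

92.68 dB


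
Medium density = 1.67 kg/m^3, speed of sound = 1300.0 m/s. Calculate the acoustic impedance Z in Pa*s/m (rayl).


Given values:
  rho = 1.67 kg/m^3
  c = 1300.0 m/s
Formula: Z = rho * c
Z = 1.67 * 1300.0
Z = 2171.0

2171.0 rayl


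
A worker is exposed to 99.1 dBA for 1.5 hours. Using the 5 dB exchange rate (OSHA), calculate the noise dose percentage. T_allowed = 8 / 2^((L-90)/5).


Given values:
  L = 99.1 dBA, T = 1.5 hours
Formula: T_allowed = 8 / 2^((L - 90) / 5)
Compute exponent: (99.1 - 90) / 5 = 1.82
Compute 2^(1.82) = 3.530812
T_allowed = 8 / 3.530812 = 2.265768 hours
Dose = (T / T_allowed) * 100
Dose = (1.5 / 2.265768) * 100 = 66.2

66.2 %


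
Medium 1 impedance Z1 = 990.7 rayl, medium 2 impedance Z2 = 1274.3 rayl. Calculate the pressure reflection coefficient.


Given values:
  Z1 = 990.7 rayl, Z2 = 1274.3 rayl
Formula: R = (Z2 - Z1) / (Z2 + Z1)
Numerator: Z2 - Z1 = 1274.3 - 990.7 = 283.6
Denominator: Z2 + Z1 = 1274.3 + 990.7 = 2265.0
R = 283.6 / 2265.0 = 0.1252

0.1252


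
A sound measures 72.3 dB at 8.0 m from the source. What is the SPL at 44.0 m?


Given values:
  SPL1 = 72.3 dB, r1 = 8.0 m, r2 = 44.0 m
Formula: SPL2 = SPL1 - 20 * log10(r2 / r1)
Compute ratio: r2 / r1 = 44.0 / 8.0 = 5.5
Compute log10: log10(5.5) = 0.740363
Compute drop: 20 * 0.740363 = 14.8073
SPL2 = 72.3 - 14.8073 = 57.49

57.49 dB


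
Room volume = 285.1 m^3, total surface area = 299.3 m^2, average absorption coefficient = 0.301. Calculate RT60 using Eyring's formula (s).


Given values:
  V = 285.1 m^3, S = 299.3 m^2, alpha = 0.301
Formula: RT60 = 0.161 * V / (-S * ln(1 - alpha))
Compute ln(1 - 0.301) = ln(0.699) = -0.358105
Denominator: -299.3 * -0.358105 = 107.1808
Numerator: 0.161 * 285.1 = 45.9011
RT60 = 45.9011 / 107.1808 = 0.428

0.428 s


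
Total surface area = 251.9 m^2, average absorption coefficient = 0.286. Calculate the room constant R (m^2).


Given values:
  S = 251.9 m^2, alpha = 0.286
Formula: R = S * alpha / (1 - alpha)
Numerator: 251.9 * 0.286 = 72.0434
Denominator: 1 - 0.286 = 0.714
R = 72.0434 / 0.714 = 100.9

100.9 m^2


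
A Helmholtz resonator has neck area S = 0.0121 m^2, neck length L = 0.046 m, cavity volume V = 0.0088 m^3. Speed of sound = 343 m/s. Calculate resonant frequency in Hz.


Given values:
  S = 0.0121 m^2, L = 0.046 m, V = 0.0088 m^3, c = 343 m/s
Formula: f = (c / (2*pi)) * sqrt(S / (V * L))
Compute V * L = 0.0088 * 0.046 = 0.0004048
Compute S / (V * L) = 0.0121 / 0.0004048 = 29.8913
Compute sqrt(29.8913) = 5.467294
Compute c / (2*pi) = 343 / 6.283185 = 54.590148
f = 54.590148 * 5.467294 = 298.46

298.46 Hz


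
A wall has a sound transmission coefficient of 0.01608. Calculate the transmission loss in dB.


Given values:
  tau = 0.01608
Formula: TL = 10 * log10(1 / tau)
Compute 1 / tau = 1 / 0.01608 = 62.1891
Compute log10(62.1891) = 1.793714
TL = 10 * 1.793714 = 17.94

17.94 dB


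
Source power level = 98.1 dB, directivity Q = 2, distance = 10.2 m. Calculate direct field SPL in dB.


Given values:
  Lw = 98.1 dB, Q = 2, r = 10.2 m
Formula: SPL = Lw + 10 * log10(Q / (4 * pi * r^2))
Compute 4 * pi * r^2 = 4 * pi * 10.2^2 = 1307.4052
Compute Q / denom = 2 / 1307.4052 = 0.00152975
Compute 10 * log10(0.00152975) = -28.1538
SPL = 98.1 + (-28.1538) = 69.95

69.95 dB


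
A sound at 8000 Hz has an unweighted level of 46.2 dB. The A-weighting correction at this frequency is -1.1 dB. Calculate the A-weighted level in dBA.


Given values:
  SPL = 46.2 dB
  A-weighting at 8000 Hz = -1.1 dB
Formula: L_A = SPL + A_weight
L_A = 46.2 + (-1.1)
L_A = 45.1

45.1 dBA


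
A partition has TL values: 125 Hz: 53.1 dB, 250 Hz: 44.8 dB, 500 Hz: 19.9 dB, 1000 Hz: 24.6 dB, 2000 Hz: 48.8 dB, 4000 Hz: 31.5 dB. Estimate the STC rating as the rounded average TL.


Given TL values at each frequency:
  125 Hz: 53.1 dB
  250 Hz: 44.8 dB
  500 Hz: 19.9 dB
  1000 Hz: 24.6 dB
  2000 Hz: 48.8 dB
  4000 Hz: 31.5 dB
Formula: STC ~ round(average of TL values)
Sum = 53.1 + 44.8 + 19.9 + 24.6 + 48.8 + 31.5 = 222.7
Average = 222.7 / 6 = 37.12
Rounded: 37

37


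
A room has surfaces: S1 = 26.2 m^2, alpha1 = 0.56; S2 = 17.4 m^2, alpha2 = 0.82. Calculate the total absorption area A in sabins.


Given surfaces:
  Surface 1: 26.2 * 0.56 = 14.672
  Surface 2: 17.4 * 0.82 = 14.268
Formula: A = sum(Si * alpha_i)
A = 14.672 + 14.268
A = 28.94

28.94 sabins


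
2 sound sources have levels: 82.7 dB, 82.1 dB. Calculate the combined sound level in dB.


Formula: L_total = 10 * log10( sum(10^(Li/10)) )
  Source 1: 10^(82.7/10) = 186208713.6663
  Source 2: 10^(82.1/10) = 162181009.7359
Sum of linear values = 348389723.4022
L_total = 10 * log10(348389723.4022) = 85.42

85.42 dB


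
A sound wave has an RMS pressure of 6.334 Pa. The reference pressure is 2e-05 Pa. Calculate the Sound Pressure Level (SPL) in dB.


Given values:
  p = 6.334 Pa
  p_ref = 2e-05 Pa
Formula: SPL = 20 * log10(p / p_ref)
Compute ratio: p / p_ref = 6.334 / 2e-05 = 316700
Compute log10: log10(316700) = 5.500648
Multiply: SPL = 20 * 5.500648 = 110.01

110.01 dB


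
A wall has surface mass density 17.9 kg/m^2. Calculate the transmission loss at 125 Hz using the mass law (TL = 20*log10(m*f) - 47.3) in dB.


Given values:
  m = 17.9 kg/m^2, f = 125 Hz
Formula: TL = 20 * log10(m * f) - 47.3
Compute m * f = 17.9 * 125 = 2237.5
Compute log10(2237.5) = 3.349763
Compute 20 * 3.349763 = 66.9953
TL = 66.9953 - 47.3 = 19.7

19.7 dB


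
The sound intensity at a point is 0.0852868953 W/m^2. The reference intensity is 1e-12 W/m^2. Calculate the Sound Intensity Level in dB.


Given values:
  I = 0.0852868953 W/m^2
  I_ref = 1e-12 W/m^2
Formula: SIL = 10 * log10(I / I_ref)
Compute ratio: I / I_ref = 85286895300
Compute log10: log10(85286895300) = 10.930882
Multiply: SIL = 10 * 10.930882 = 109.31

109.31 dB


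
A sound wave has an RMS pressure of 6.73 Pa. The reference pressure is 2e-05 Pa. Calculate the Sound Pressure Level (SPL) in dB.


Given values:
  p = 6.73 Pa
  p_ref = 2e-05 Pa
Formula: SPL = 20 * log10(p / p_ref)
Compute ratio: p / p_ref = 6.73 / 2e-05 = 336500
Compute log10: log10(336500) = 5.526985
Multiply: SPL = 20 * 5.526985 = 110.54

110.54 dB


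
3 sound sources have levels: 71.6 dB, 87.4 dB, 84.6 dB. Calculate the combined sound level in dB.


Formula: L_total = 10 * log10( sum(10^(Li/10)) )
  Source 1: 10^(71.6/10) = 14454397.7075
  Source 2: 10^(87.4/10) = 549540873.8576
  Source 3: 10^(84.6/10) = 288403150.3127
Sum of linear values = 852398421.8778
L_total = 10 * log10(852398421.8778) = 89.31

89.31 dB


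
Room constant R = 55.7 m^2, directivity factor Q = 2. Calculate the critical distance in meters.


Given values:
  R = 55.7 m^2, Q = 2
Formula: d_c = 0.141 * sqrt(Q * R)
Compute Q * R = 2 * 55.7 = 111.4
Compute sqrt(111.4) = 10.5546
d_c = 0.141 * 10.5546 = 1.488

1.488 m


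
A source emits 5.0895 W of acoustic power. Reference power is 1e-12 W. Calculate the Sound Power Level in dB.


Given values:
  W = 5.0895 W
  W_ref = 1e-12 W
Formula: SWL = 10 * log10(W / W_ref)
Compute ratio: W / W_ref = 5089500000000
Compute log10: log10(5089500000000) = 12.706675
Multiply: SWL = 10 * 12.706675 = 127.07

127.07 dB


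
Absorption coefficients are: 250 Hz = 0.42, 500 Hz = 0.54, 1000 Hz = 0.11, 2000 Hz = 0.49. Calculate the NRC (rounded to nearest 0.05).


Given values:
  a_250 = 0.42, a_500 = 0.54
  a_1000 = 0.11, a_2000 = 0.49
Formula: NRC = (a250 + a500 + a1000 + a2000) / 4
Sum = 0.42 + 0.54 + 0.11 + 0.49 = 1.56
NRC = 1.56 / 4 = 0.39
Rounded to nearest 0.05: 0.4

0.4


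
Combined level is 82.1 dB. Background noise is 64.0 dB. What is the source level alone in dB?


Given values:
  L_total = 82.1 dB, L_bg = 64.0 dB
Formula: L_source = 10 * log10(10^(L_total/10) - 10^(L_bg/10))
Convert to linear:
  10^(82.1/10) = 162181009.7359
  10^(64.0/10) = 2511886.4315
Difference: 162181009.7359 - 2511886.4315 = 159669123.3044
L_source = 10 * log10(159669123.3044) = 82.03

82.03 dB


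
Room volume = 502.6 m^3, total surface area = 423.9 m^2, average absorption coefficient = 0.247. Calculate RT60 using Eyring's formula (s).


Given values:
  V = 502.6 m^3, S = 423.9 m^2, alpha = 0.247
Formula: RT60 = 0.161 * V / (-S * ln(1 - alpha))
Compute ln(1 - 0.247) = ln(0.753) = -0.28369
Denominator: -423.9 * -0.28369 = 120.2562
Numerator: 0.161 * 502.6 = 80.9186
RT60 = 80.9186 / 120.2562 = 0.673

0.673 s


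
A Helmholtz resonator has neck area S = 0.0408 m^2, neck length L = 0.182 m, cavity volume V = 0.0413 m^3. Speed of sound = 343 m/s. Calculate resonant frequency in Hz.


Given values:
  S = 0.0408 m^2, L = 0.182 m, V = 0.0413 m^3, c = 343 m/s
Formula: f = (c / (2*pi)) * sqrt(S / (V * L))
Compute V * L = 0.0413 * 0.182 = 0.0075166
Compute S / (V * L) = 0.0408 / 0.0075166 = 5.428
Compute sqrt(5.428) = 2.329807
Compute c / (2*pi) = 343 / 6.283185 = 54.590148
f = 54.590148 * 2.329807 = 127.18

127.18 Hz


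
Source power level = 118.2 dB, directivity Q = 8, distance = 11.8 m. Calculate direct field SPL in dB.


Given values:
  Lw = 118.2 dB, Q = 8, r = 11.8 m
Formula: SPL = Lw + 10 * log10(Q / (4 * pi * r^2))
Compute 4 * pi * r^2 = 4 * pi * 11.8^2 = 1749.7414
Compute Q / denom = 8 / 1749.7414 = 0.0045721
Compute 10 * log10(0.0045721) = -23.3988
SPL = 118.2 + (-23.3988) = 94.8

94.8 dB


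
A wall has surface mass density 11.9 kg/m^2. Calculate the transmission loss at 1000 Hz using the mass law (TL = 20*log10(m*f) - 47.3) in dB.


Given values:
  m = 11.9 kg/m^2, f = 1000 Hz
Formula: TL = 20 * log10(m * f) - 47.3
Compute m * f = 11.9 * 1000 = 11900.0
Compute log10(11900.0) = 4.075547
Compute 20 * 4.075547 = 81.5109
TL = 81.5109 - 47.3 = 34.21

34.21 dB


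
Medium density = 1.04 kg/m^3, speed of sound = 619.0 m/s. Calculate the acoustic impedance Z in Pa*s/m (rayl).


Given values:
  rho = 1.04 kg/m^3
  c = 619.0 m/s
Formula: Z = rho * c
Z = 1.04 * 619.0
Z = 643.76

643.76 rayl


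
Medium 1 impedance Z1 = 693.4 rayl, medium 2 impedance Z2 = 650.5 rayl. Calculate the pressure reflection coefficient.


Given values:
  Z1 = 693.4 rayl, Z2 = 650.5 rayl
Formula: R = (Z2 - Z1) / (Z2 + Z1)
Numerator: Z2 - Z1 = 650.5 - 693.4 = -42.9
Denominator: Z2 + Z1 = 650.5 + 693.4 = 1343.9
R = -42.9 / 1343.9 = -0.0319

-0.0319


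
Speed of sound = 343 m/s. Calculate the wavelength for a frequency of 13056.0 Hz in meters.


Given values:
  c = 343 m/s, f = 13056.0 Hz
Formula: lambda = c / f
lambda = 343 / 13056.0
lambda = 0.0263

0.0263 m


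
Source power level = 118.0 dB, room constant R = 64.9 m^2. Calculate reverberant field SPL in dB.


Given values:
  Lw = 118.0 dB, R = 64.9 m^2
Formula: SPL = Lw + 10 * log10(4 / R)
Compute 4 / R = 4 / 64.9 = 0.061633
Compute 10 * log10(0.061633) = -12.1019
SPL = 118.0 + (-12.1019) = 105.9

105.9 dB


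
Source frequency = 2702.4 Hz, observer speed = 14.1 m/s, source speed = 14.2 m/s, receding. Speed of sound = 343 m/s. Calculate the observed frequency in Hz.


Given values:
  f_s = 2702.4 Hz, v_o = 14.1 m/s, v_s = 14.2 m/s
  Direction: receding
Formula: f_o = f_s * (c - v_o) / (c + v_s)
Numerator: c - v_o = 343 - 14.1 = 328.9
Denominator: c + v_s = 343 + 14.2 = 357.2
f_o = 2702.4 * 328.9 / 357.2 = 2488.3

2488.3 Hz


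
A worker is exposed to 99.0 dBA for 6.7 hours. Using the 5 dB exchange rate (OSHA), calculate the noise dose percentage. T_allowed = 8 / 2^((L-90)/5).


Given values:
  L = 99.0 dBA, T = 6.7 hours
Formula: T_allowed = 8 / 2^((L - 90) / 5)
Compute exponent: (99.0 - 90) / 5 = 1.8
Compute 2^(1.8) = 3.482202
T_allowed = 8 / 3.482202 = 2.297397 hours
Dose = (T / T_allowed) * 100
Dose = (6.7 / 2.297397) * 100 = 291.63

291.63 %


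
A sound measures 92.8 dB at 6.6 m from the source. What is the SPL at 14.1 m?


Given values:
  SPL1 = 92.8 dB, r1 = 6.6 m, r2 = 14.1 m
Formula: SPL2 = SPL1 - 20 * log10(r2 / r1)
Compute ratio: r2 / r1 = 14.1 / 6.6 = 2.1364
Compute log10: log10(2.1364) = 0.329683
Compute drop: 20 * 0.329683 = 6.5937
SPL2 = 92.8 - 6.5937 = 86.21

86.21 dB


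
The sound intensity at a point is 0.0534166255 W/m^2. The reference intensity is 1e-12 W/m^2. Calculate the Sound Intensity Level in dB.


Given values:
  I = 0.0534166255 W/m^2
  I_ref = 1e-12 W/m^2
Formula: SIL = 10 * log10(I / I_ref)
Compute ratio: I / I_ref = 53416625500
Compute log10: log10(53416625500) = 10.727676
Multiply: SIL = 10 * 10.727676 = 107.28

107.28 dB


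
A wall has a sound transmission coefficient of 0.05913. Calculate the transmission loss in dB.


Given values:
  tau = 0.05913
Formula: TL = 10 * log10(1 / tau)
Compute 1 / tau = 1 / 0.05913 = 16.9119
Compute log10(16.9119) = 1.228192
TL = 10 * 1.228192 = 12.28

12.28 dB


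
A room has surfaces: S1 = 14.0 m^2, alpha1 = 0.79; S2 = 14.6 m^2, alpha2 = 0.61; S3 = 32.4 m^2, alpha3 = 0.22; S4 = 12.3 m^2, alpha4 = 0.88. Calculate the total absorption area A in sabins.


Given surfaces:
  Surface 1: 14.0 * 0.79 = 11.06
  Surface 2: 14.6 * 0.61 = 8.906
  Surface 3: 32.4 * 0.22 = 7.128
  Surface 4: 12.3 * 0.88 = 10.824
Formula: A = sum(Si * alpha_i)
A = 11.06 + 8.906 + 7.128 + 10.824
A = 37.92

37.92 sabins


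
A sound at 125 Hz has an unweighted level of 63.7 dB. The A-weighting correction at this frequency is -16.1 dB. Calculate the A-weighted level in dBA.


Given values:
  SPL = 63.7 dB
  A-weighting at 125 Hz = -16.1 dB
Formula: L_A = SPL + A_weight
L_A = 63.7 + (-16.1)
L_A = 47.6

47.6 dBA


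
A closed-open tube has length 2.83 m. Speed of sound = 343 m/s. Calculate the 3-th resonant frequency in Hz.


Given values:
  Tube type: closed-open, L = 2.83 m, c = 343 m/s, n = 3
Formula: f_n = (2n - 1) * c / (4 * L)
Compute 2n - 1 = 2*3 - 1 = 5
Compute 4 * L = 4 * 2.83 = 11.32
f = 5 * 343 / 11.32
f = 151.5

151.5 Hz


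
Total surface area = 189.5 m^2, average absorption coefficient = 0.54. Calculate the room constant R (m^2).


Given values:
  S = 189.5 m^2, alpha = 0.54
Formula: R = S * alpha / (1 - alpha)
Numerator: 189.5 * 0.54 = 102.33
Denominator: 1 - 0.54 = 0.46
R = 102.33 / 0.46 = 222.46

222.46 m^2


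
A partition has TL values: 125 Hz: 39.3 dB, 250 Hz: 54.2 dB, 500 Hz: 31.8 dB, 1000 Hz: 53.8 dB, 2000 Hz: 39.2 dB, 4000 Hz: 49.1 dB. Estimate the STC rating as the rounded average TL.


Given TL values at each frequency:
  125 Hz: 39.3 dB
  250 Hz: 54.2 dB
  500 Hz: 31.8 dB
  1000 Hz: 53.8 dB
  2000 Hz: 39.2 dB
  4000 Hz: 49.1 dB
Formula: STC ~ round(average of TL values)
Sum = 39.3 + 54.2 + 31.8 + 53.8 + 39.2 + 49.1 = 267.4
Average = 267.4 / 6 = 44.57
Rounded: 45

45


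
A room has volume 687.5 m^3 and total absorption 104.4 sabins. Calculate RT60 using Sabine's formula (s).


Given values:
  V = 687.5 m^3
  A = 104.4 sabins
Formula: RT60 = 0.161 * V / A
Numerator: 0.161 * 687.5 = 110.6875
RT60 = 110.6875 / 104.4 = 1.06

1.06 s


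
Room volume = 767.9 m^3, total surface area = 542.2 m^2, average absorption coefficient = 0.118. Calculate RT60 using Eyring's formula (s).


Given values:
  V = 767.9 m^3, S = 542.2 m^2, alpha = 0.118
Formula: RT60 = 0.161 * V / (-S * ln(1 - alpha))
Compute ln(1 - 0.118) = ln(0.882) = -0.125563
Denominator: -542.2 * -0.125563 = 68.0803
Numerator: 0.161 * 767.9 = 123.6319
RT60 = 123.6319 / 68.0803 = 1.816

1.816 s


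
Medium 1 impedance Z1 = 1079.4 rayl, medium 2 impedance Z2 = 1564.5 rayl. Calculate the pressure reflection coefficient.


Given values:
  Z1 = 1079.4 rayl, Z2 = 1564.5 rayl
Formula: R = (Z2 - Z1) / (Z2 + Z1)
Numerator: Z2 - Z1 = 1564.5 - 1079.4 = 485.1
Denominator: Z2 + Z1 = 1564.5 + 1079.4 = 2643.9
R = 485.1 / 2643.9 = 0.1835

0.1835


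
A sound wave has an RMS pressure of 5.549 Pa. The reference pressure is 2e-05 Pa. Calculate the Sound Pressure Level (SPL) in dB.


Given values:
  p = 5.549 Pa
  p_ref = 2e-05 Pa
Formula: SPL = 20 * log10(p / p_ref)
Compute ratio: p / p_ref = 5.549 / 2e-05 = 277450
Compute log10: log10(277450) = 5.443185
Multiply: SPL = 20 * 5.443185 = 108.86

108.86 dB


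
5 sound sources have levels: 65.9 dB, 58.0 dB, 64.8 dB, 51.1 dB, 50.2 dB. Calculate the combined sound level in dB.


Formula: L_total = 10 * log10( sum(10^(Li/10)) )
  Source 1: 10^(65.9/10) = 3890451.4499
  Source 2: 10^(58.0/10) = 630957.3445
  Source 3: 10^(64.8/10) = 3019951.7204
  Source 4: 10^(51.1/10) = 128824.9552
  Source 5: 10^(50.2/10) = 104712.8548
Sum of linear values = 7774898.3248
L_total = 10 * log10(7774898.3248) = 68.91

68.91 dB


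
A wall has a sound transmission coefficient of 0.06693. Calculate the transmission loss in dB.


Given values:
  tau = 0.06693
Formula: TL = 10 * log10(1 / tau)
Compute 1 / tau = 1 / 0.06693 = 14.941
Compute log10(14.941) = 1.17438
TL = 10 * 1.17438 = 11.74

11.74 dB


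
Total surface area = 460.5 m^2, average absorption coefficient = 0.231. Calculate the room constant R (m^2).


Given values:
  S = 460.5 m^2, alpha = 0.231
Formula: R = S * alpha / (1 - alpha)
Numerator: 460.5 * 0.231 = 106.3755
Denominator: 1 - 0.231 = 0.769
R = 106.3755 / 0.769 = 138.33

138.33 m^2


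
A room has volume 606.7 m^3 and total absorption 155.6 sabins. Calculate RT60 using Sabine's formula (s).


Given values:
  V = 606.7 m^3
  A = 155.6 sabins
Formula: RT60 = 0.161 * V / A
Numerator: 0.161 * 606.7 = 97.6787
RT60 = 97.6787 / 155.6 = 0.628

0.628 s


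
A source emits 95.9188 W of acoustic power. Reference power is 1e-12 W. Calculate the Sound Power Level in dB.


Given values:
  W = 95.9188 W
  W_ref = 1e-12 W
Formula: SWL = 10 * log10(W / W_ref)
Compute ratio: W / W_ref = 95918800000000
Compute log10: log10(95918800000000) = 13.981904
Multiply: SWL = 10 * 13.981904 = 139.82

139.82 dB


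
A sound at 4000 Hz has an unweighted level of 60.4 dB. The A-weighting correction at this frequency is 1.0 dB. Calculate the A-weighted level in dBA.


Given values:
  SPL = 60.4 dB
  A-weighting at 4000 Hz = 1.0 dB
Formula: L_A = SPL + A_weight
L_A = 60.4 + (1.0)
L_A = 61.4

61.4 dBA


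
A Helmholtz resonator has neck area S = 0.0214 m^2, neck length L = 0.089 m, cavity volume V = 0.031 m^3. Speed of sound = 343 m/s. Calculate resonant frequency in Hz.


Given values:
  S = 0.0214 m^2, L = 0.089 m, V = 0.031 m^3, c = 343 m/s
Formula: f = (c / (2*pi)) * sqrt(S / (V * L))
Compute V * L = 0.031 * 0.089 = 0.002759
Compute S / (V * L) = 0.0214 / 0.002759 = 7.7564
Compute sqrt(7.7564) = 2.785031
Compute c / (2*pi) = 343 / 6.283185 = 54.590148
f = 54.590148 * 2.785031 = 152.04

152.04 Hz


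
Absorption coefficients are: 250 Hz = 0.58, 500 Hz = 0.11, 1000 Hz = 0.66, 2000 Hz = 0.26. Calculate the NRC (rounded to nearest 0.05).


Given values:
  a_250 = 0.58, a_500 = 0.11
  a_1000 = 0.66, a_2000 = 0.26
Formula: NRC = (a250 + a500 + a1000 + a2000) / 4
Sum = 0.58 + 0.11 + 0.66 + 0.26 = 1.61
NRC = 1.61 / 4 = 0.4025
Rounded to nearest 0.05: 0.4

0.4


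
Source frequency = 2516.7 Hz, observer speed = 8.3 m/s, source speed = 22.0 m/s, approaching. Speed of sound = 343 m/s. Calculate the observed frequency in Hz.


Given values:
  f_s = 2516.7 Hz, v_o = 8.3 m/s, v_s = 22.0 m/s
  Direction: approaching
Formula: f_o = f_s * (c + v_o) / (c - v_s)
Numerator: c + v_o = 343 + 8.3 = 351.3
Denominator: c - v_s = 343 - 22.0 = 321.0
f_o = 2516.7 * 351.3 / 321.0 = 2754.26

2754.26 Hz


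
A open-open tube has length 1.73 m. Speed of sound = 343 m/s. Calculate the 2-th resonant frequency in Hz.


Given values:
  Tube type: open-open, L = 1.73 m, c = 343 m/s, n = 2
Formula: f_n = n * c / (2 * L)
Compute 2 * L = 2 * 1.73 = 3.46
f = 2 * 343 / 3.46
f = 198.27

198.27 Hz


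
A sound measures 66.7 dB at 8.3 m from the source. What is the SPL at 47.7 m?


Given values:
  SPL1 = 66.7 dB, r1 = 8.3 m, r2 = 47.7 m
Formula: SPL2 = SPL1 - 20 * log10(r2 / r1)
Compute ratio: r2 / r1 = 47.7 / 8.3 = 5.747
Compute log10: log10(5.747) = 0.759441
Compute drop: 20 * 0.759441 = 15.1888
SPL2 = 66.7 - 15.1888 = 51.51

51.51 dB


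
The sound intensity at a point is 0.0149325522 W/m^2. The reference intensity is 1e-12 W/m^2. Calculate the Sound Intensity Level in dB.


Given values:
  I = 0.0149325522 W/m^2
  I_ref = 1e-12 W/m^2
Formula: SIL = 10 * log10(I / I_ref)
Compute ratio: I / I_ref = 14932552200
Compute log10: log10(14932552200) = 10.174134
Multiply: SIL = 10 * 10.174134 = 101.74

101.74 dB


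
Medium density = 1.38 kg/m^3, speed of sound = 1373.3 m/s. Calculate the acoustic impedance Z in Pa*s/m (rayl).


Given values:
  rho = 1.38 kg/m^3
  c = 1373.3 m/s
Formula: Z = rho * c
Z = 1.38 * 1373.3
Z = 1895.15

1895.15 rayl


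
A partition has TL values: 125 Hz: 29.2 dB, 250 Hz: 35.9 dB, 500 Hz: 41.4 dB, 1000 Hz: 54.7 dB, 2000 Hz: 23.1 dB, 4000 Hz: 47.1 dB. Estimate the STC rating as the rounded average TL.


Given TL values at each frequency:
  125 Hz: 29.2 dB
  250 Hz: 35.9 dB
  500 Hz: 41.4 dB
  1000 Hz: 54.7 dB
  2000 Hz: 23.1 dB
  4000 Hz: 47.1 dB
Formula: STC ~ round(average of TL values)
Sum = 29.2 + 35.9 + 41.4 + 54.7 + 23.1 + 47.1 = 231.4
Average = 231.4 / 6 = 38.57
Rounded: 39

39


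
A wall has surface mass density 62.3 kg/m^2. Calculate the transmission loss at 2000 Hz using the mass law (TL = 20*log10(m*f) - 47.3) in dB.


Given values:
  m = 62.3 kg/m^2, f = 2000 Hz
Formula: TL = 20 * log10(m * f) - 47.3
Compute m * f = 62.3 * 2000 = 124600.0
Compute log10(124600.0) = 5.095518
Compute 20 * 5.095518 = 101.9104
TL = 101.9104 - 47.3 = 54.61

54.61 dB


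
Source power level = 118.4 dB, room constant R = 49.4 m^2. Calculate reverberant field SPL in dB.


Given values:
  Lw = 118.4 dB, R = 49.4 m^2
Formula: SPL = Lw + 10 * log10(4 / R)
Compute 4 / R = 4 / 49.4 = 0.080972
Compute 10 * log10(0.080972) = -10.9167
SPL = 118.4 + (-10.9167) = 107.48

107.48 dB


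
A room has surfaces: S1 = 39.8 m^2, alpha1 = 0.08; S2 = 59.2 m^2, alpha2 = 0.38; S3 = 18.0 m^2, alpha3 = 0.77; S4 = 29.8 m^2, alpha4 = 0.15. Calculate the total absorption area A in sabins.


Given surfaces:
  Surface 1: 39.8 * 0.08 = 3.184
  Surface 2: 59.2 * 0.38 = 22.496
  Surface 3: 18.0 * 0.77 = 13.86
  Surface 4: 29.8 * 0.15 = 4.47
Formula: A = sum(Si * alpha_i)
A = 3.184 + 22.496 + 13.86 + 4.47
A = 44.01

44.01 sabins


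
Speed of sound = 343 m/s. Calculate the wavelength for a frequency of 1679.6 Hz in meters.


Given values:
  c = 343 m/s, f = 1679.6 Hz
Formula: lambda = c / f
lambda = 343 / 1679.6
lambda = 0.2042

0.2042 m


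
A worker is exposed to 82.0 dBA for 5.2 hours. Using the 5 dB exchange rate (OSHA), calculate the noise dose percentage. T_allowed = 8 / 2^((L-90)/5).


Given values:
  L = 82.0 dBA, T = 5.2 hours
Formula: T_allowed = 8 / 2^((L - 90) / 5)
Compute exponent: (82.0 - 90) / 5 = -1.6
Compute 2^(-1.6) = 0.329877
T_allowed = 8 / 0.329877 = 24.251463 hours
Dose = (T / T_allowed) * 100
Dose = (5.2 / 24.251463) * 100 = 21.44

21.44 %


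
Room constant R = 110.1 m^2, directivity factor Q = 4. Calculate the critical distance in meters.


Given values:
  R = 110.1 m^2, Q = 4
Formula: d_c = 0.141 * sqrt(Q * R)
Compute Q * R = 4 * 110.1 = 440.4
Compute sqrt(440.4) = 20.9857
d_c = 0.141 * 20.9857 = 2.959

2.959 m


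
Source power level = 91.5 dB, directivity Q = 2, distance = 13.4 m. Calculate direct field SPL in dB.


Given values:
  Lw = 91.5 dB, Q = 2, r = 13.4 m
Formula: SPL = Lw + 10 * log10(Q / (4 * pi * r^2))
Compute 4 * pi * r^2 = 4 * pi * 13.4^2 = 2256.4175
Compute Q / denom = 2 / 2256.4175 = 0.00088636
Compute 10 * log10(0.00088636) = -30.5239
SPL = 91.5 + (-30.5239) = 60.98

60.98 dB


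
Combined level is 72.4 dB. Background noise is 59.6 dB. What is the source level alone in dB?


Given values:
  L_total = 72.4 dB, L_bg = 59.6 dB
Formula: L_source = 10 * log10(10^(L_total/10) - 10^(L_bg/10))
Convert to linear:
  10^(72.4/10) = 17378008.2875
  10^(59.6/10) = 912010.8394
Difference: 17378008.2875 - 912010.8394 = 16465997.4481
L_source = 10 * log10(16465997.4481) = 72.17

72.17 dB


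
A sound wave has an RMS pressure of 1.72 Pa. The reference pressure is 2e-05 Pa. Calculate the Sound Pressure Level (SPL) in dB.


Given values:
  p = 1.72 Pa
  p_ref = 2e-05 Pa
Formula: SPL = 20 * log10(p / p_ref)
Compute ratio: p / p_ref = 1.72 / 2e-05 = 86000
Compute log10: log10(86000) = 4.934498
Multiply: SPL = 20 * 4.934498 = 98.69

98.69 dB
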